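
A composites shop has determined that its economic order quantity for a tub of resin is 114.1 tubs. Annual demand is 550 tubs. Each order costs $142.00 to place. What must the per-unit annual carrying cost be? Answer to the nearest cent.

Invert the EOQ relation Q*² = 2DS/H.
From Q* = √(2DS/H): H = 2DS / Q*² = 2 × 550 × 142 / 114.1² = 11.9980.

H ≈ $12.00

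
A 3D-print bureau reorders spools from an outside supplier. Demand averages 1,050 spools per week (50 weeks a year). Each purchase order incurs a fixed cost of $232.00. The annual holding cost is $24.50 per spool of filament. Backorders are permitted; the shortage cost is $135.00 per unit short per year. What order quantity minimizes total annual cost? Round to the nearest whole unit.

Q* ≈ 1,084 spools

Annual demand D = 1,050 × 50 = 52,500.
With planned backorders, Q* = √(2DS/H) · √((H+B)/B).
√(2DS/H) = √(2 × 52,500 × 232 / 24.5) = 997.139.
√((H+B)/B) = √((24.5+135)/135) = 1.0870.
Q* ≈ 1083.850.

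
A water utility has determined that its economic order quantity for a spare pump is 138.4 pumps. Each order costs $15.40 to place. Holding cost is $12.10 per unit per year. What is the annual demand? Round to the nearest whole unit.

The basic EOQ model gives Q* = √(2DS/H); rearrange for the unknown.
From Q* = √(2DS/H): D = Q*²H / (2S) = 138.4² × 12.1 / (2 × 15.4) = 7525.006.

D ≈ 7,525 pumps per year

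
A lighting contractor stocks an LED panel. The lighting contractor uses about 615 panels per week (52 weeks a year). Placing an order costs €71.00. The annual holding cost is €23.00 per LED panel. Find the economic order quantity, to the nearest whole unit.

Annual demand D = 615 × 52 = 31,980.
EOQ = √(2DS / H) = √(2 × 31,980 × 71 / 23).
= √(4,541,160 / 23) = √197,441.7391 ≈ 444.344.

Q* ≈ 444 panels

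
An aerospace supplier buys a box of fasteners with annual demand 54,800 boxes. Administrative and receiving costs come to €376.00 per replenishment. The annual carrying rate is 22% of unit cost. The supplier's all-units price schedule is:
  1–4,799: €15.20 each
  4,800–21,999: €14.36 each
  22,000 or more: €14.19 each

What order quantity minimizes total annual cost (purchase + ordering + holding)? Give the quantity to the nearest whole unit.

Q* ≈ 4,800 boxes

Holding cost per unit per year at price C is H = 0.22·C.
Candidates are each tier's EOQ (if it falls in that tier) and each price-break quantity.
EOQ at €15.20 = 3510.5 (feasible in tier 1): TC = 54,800×€15.20 + (54,800/3510.5)×376 + (3510.5/2)×0.22×€15.20 = €844,699.03.
EOQ at €14.36 = 3611.7 < 4800, so use break Q=4800: TC = 54,800×€14.36 + (54,800/4800.0)×376 + (4800.0/2)×0.22×€14.36 = €798,802.75.
EOQ at €14.19 = 3633.3 < 22000, so use break Q=22000: TC = 54,800×€14.19 + (54,800/22000.0)×376 + (22000.0/2)×0.22×€14.19 = €812,888.38.
Lowest total cost is €798,802.75 at Q = 4800.0.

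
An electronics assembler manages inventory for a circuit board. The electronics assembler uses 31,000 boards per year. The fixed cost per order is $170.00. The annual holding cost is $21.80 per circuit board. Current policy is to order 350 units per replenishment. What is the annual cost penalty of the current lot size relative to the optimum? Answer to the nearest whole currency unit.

EOQ = √(2DS/H) = √(2 × 31,000 × 170 / 21.8) ≈ 695.33.
Cost at Q* = (D/Q*)S + (Q*/2)H = √(2DSH) ≈ $15,158.23.
Cost at Q = 350: (31,000/350)×170 + (350/2)×21.8 = $15,057.14 + $3,815.00 = $18,872.14.
Excess = $18,872.14 − $15,158.23 = $3,713.91.

Extra cost ≈ $3,714 per year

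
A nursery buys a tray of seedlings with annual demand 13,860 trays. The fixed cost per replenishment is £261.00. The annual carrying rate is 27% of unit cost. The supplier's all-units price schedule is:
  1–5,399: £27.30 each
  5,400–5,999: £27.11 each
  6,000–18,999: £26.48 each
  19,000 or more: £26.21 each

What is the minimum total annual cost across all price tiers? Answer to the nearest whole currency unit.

TC* ≈ £385,681

Holding cost per unit per year at price C is H = 0.27·C.
Candidates are each tier's EOQ (if it falls in that tier) and each price-break quantity.
EOQ at £27.30 = 990.7 (feasible in tier 1): TC = 13,860×£27.30 + (13,860/990.7)×261 + (990.7/2)×0.27×£27.30 = £385,680.64.
EOQ at £27.11 = 994.2 < 5400, so use break Q=5400: TC = 13,860×£27.11 + (13,860/5400.0)×261 + (5400.0/2)×0.27×£27.11 = £396,177.69.
EOQ at £26.48 = 1005.9 < 6000, so use break Q=6000: TC = 13,860×£26.48 + (13,860/6000.0)×261 + (6000.0/2)×0.27×£26.48 = £389,064.51.
EOQ at £26.21 = 1011.1 < 19000, so use break Q=19000: TC = 13,860×£26.21 + (13,860/19000.0)×261 + (19000.0/2)×0.27×£26.21 = £430,689.64.
Lowest total cost among the candidates is at Q = 990.7.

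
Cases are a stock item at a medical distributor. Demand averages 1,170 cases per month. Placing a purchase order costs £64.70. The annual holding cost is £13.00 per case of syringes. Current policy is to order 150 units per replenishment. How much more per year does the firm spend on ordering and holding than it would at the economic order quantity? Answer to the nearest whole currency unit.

Annual demand D = 1,170 × 12 = 14,040.
EOQ = √(2DS/H) = √(2 × 14,040 × 64.7 / 13) ≈ 373.83.
Cost at Q* = (D/Q*)S + (Q*/2)H = √(2DSH) ≈ £4,859.84.
Cost at Q = 150: (14,040/150)×64.7 + (150/2)×13 = £6,055.92 + £975.00 = £7,030.92.
Excess = £7,030.92 − £4,859.84 = £2,171.08.

Extra cost ≈ £2,171 per year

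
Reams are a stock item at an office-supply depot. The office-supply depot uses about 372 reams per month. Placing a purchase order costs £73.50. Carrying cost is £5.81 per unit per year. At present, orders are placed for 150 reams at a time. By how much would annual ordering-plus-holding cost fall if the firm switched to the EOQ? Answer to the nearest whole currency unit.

Extra cost ≈ £671 per year

Annual demand D = 372 × 12 = 4,464.
EOQ = √(2DS/H) = √(2 × 4,464 × 73.5 / 5.81) ≈ 336.07.
Cost at Q* = (D/Q*)S + (Q*/2)H = √(2DSH) ≈ £1,952.58.
Cost at Q = 150: (4,464/150)×73.5 + (150/2)×5.81 = £2,187.36 + £435.75 = £2,623.11.
Excess = £2,623.11 − £1,952.58 = £670.53.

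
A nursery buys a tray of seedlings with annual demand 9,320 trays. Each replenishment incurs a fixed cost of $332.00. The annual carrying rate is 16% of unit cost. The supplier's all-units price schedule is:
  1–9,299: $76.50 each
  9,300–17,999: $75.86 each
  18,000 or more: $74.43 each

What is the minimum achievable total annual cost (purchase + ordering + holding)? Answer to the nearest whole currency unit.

TC* ≈ $721,683

Holding cost per unit per year at price C is H = 0.16·C.
Candidates are each tier's EOQ (if it falls in that tier) and each price-break quantity.
EOQ at $76.50 = 711.1 (feasible in tier 1): TC = 9,320×$76.50 + (9,320/711.1)×332 + (711.1/2)×0.16×$76.50 = $721,683.27.
EOQ at $75.86 = 714.0 < 9300, so use break Q=9300: TC = 9,320×$75.86 + (9,320/9300.0)×332 + (9300.0/2)×0.16×$75.86 = $763,787.75.
EOQ at $74.43 = 720.9 < 18000, so use break Q=18000: TC = 9,320×$74.43 + (9,320/18000.0)×332 + (18000.0/2)×0.16×$74.43 = $801,038.70.
Lowest total cost among the candidates is at Q = 711.1.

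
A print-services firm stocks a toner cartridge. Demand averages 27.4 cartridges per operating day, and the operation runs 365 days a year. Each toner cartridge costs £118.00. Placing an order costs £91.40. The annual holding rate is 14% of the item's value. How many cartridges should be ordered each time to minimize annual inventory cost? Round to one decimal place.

Annual demand D = 27.4 × 365 = 10,001.
Holding cost H = 0.14 × £118.00 = £16.5200 per unit per year.
EOQ = √(2DS / H) = √(2 × 10,001 × 91.4 / 16.52).
= √(1,828,182.8 / 16.52) = √110,664.8184 ≈ 332.663.

Q* ≈ 332.7 cartridges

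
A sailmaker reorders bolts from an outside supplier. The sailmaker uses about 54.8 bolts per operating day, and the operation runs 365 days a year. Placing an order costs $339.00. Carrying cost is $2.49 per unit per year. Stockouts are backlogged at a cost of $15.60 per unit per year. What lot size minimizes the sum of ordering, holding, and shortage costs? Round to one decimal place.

Annual demand D = 54.8 × 365 = 20,002.
With planned backorders, Q* = √(2DS/H) · √((H+B)/B).
√(2DS/H) = √(2 × 20,002 × 339 / 2.49) = 2333.737.
√((H+B)/B) = √((2.49+15.6)/15.6) = 1.0769.
Q* ≈ 2513.095.

Q* ≈ 2,513.1 bolts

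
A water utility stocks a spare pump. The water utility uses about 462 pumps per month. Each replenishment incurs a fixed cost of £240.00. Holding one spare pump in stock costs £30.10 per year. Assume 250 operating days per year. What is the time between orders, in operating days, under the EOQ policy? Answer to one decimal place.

Annual demand D = 462 × 12 = 5,544.
The optimal lot size = √(2DS/H) = √(2 × 5,544 × 240 / 30.1) ≈ 297.34.
Cycle time = Q*/D × 250 = 297.34 / 5,544 × 250 ≈ 13.408 days.

T ≈ 13.4 days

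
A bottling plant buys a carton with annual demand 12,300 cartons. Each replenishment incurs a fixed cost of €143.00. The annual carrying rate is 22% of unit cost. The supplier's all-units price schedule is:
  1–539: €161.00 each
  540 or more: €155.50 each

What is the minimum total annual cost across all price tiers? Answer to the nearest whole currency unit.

TC* ≈ €1,925,144

Holding cost per unit per year at price C is H = 0.22·C.
Evaluate total cost at each tier's feasible EOQ or, if the EOQ is below the tier, at the tier's minimum quantity.
EOQ at €161.00 = 315.1 (feasible in tier 1): TC = 12,300×€161.00 + (12,300/315.1)×143 + (315.1/2)×0.22×€161.00 = €1,991,462.46.
EOQ at €155.50 = 320.7 < 540, so use break Q=540: TC = 12,300×€155.50 + (12,300/540.0)×143 + (540.0/2)×0.22×€155.50 = €1,925,143.92.
Lowest total cost among the candidates is at Q = 540.0.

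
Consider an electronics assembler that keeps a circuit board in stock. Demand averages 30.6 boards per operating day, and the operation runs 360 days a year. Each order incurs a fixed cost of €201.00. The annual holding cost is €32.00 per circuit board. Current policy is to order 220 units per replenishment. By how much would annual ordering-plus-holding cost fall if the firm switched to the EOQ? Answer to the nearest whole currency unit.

Annual demand D = 30.6 × 360 = 11,016.
EOQ = √(2DS/H) = √(2 × 11,016 × 201 / 32) ≈ 372.01.
Cost at Q* = (D/Q*)S + (Q*/2)H = √(2DSH) ≈ €11,904.19.
Cost at Q = 220: (11,016/220)×201 + (220/2)×32 = €10,064.62 + €3,520.00 = €13,584.62.
Excess = €13,584.62 − €11,904.19 = €1,680.42.

Extra cost ≈ €1,680 per year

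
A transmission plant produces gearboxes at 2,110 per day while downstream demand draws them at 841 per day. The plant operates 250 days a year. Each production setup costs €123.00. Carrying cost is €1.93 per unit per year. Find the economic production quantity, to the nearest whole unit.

Q* ≈ 6,675 gearboxes

Annual demand D = 841 × 250 = 210,250.
Production build-up factor (1 − d/p) = 1 − 841/2,110 = 0.6014.
Q* = √(2DS / (H(1 − d/p))) = √(2 × 210,250 × 123 / (1.93 × 0.6014)).
= √(51,721,500 / 1.1607) ≈ 6675.247.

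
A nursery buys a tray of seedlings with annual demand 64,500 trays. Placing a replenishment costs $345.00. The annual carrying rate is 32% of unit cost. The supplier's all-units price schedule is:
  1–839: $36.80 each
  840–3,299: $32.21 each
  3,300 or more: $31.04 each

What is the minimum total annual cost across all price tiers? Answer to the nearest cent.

Holding cost per unit per year at price C is H = 0.32·C.
Evaluate total cost at each tier's feasible EOQ or, if the EOQ is below the tier, at the tier's minimum quantity.
Tier 1 ($36.80): EOQ = 1944.0 exceeds tier's upper bound 839, so this tier is dominated.
EOQ at $32.21 = 2077.9 (feasible in tier 2): TC = 64,500×$32.21 + (64,500/2077.9)×345 + (2077.9/2)×0.32×$32.21 = $2,098,962.79.
EOQ at $31.04 = 2116.7 < 3300, so use break Q=3300: TC = 64,500×$31.04 + (64,500/3300.0)×345 + (3300.0/2)×0.32×$31.04 = $2,025,212.30.
Lowest total cost among the candidates is at Q = 3300.0.

TC* ≈ $2,025,212.30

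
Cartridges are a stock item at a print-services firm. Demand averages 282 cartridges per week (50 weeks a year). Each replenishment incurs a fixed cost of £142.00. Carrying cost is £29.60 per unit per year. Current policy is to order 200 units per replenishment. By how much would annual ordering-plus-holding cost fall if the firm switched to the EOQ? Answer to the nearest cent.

Annual demand D = 282 × 50 = 14,100.
EOQ = √(2DS/H) = √(2 × 14,100 × 142 / 29.6) ≈ 367.81.
Cost at Q* = (D/Q*)S + (Q*/2)H = √(2DSH) ≈ £10,887.16.
Cost at Q = 200: (14,100/200)×142 + (200/2)×29.6 = £10,011.00 + £2,960.00 = £12,971.00.
Excess = £12,971.00 − £10,887.16 = £2,083.84.

Extra cost ≈ £2,083.84 per year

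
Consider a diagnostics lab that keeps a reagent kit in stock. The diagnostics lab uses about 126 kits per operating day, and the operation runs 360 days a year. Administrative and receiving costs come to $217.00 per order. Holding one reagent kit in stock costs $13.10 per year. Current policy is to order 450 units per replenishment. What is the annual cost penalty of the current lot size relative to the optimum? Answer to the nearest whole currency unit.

Annual demand D = 126 × 360 = 45,360.
EOQ = √(2DS/H) = √(2 × 45,360 × 217 / 13.1) ≈ 1225.87.
Cost at Q* = (D/Q*)S + (Q*/2)H = √(2DSH) ≈ $16,058.95.
Cost at Q = 450: (45,360/450)×217 + (450/2)×13.1 = $21,873.60 + $2,947.50 = $24,821.10.
Excess = $24,821.10 − $16,058.95 = $8,762.15.

Extra cost ≈ $8,762 per year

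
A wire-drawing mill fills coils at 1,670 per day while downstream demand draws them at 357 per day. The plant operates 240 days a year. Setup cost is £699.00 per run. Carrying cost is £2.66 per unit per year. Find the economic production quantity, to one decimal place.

Q* ≈ 7,568.0 coils

Annual demand D = 357 × 240 = 85,680.
Production build-up factor (1 − d/p) = 1 − 357/1,670 = 0.7862.
Q* = √(2DS / (H(1 − d/p))) = √(2 × 85,680 × 699 / (2.66 × 0.7862)).
= √(119,780,640 / 2.0914) ≈ 7567.952.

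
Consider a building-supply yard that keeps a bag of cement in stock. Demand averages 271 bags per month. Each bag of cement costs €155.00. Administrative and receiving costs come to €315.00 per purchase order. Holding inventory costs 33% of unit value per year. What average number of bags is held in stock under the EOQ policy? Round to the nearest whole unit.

Average inventory ≈ 100 bags

Annual demand D = 271 × 12 = 3,252.
Holding cost H = 0.33 × €155.00 = €51.1500 per unit per year.
The optimal lot size = √(2DS/H) = √(2 × 3,252 × 315 / 51.15) ≈ 200.13.
Average inventory = Q*/2 ≈ 200.13 / 2 = 100.067.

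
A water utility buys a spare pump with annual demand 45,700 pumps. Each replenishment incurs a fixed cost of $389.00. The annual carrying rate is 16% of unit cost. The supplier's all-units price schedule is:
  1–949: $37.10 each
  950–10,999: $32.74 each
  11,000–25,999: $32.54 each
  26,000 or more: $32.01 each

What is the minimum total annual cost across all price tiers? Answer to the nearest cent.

Holding cost per unit per year at price C is H = 0.16·C.
For each price level, check whether its EOQ is feasible; otherwise the best quantity at that price is the breakpoint.
Tier 1 ($37.10): EOQ = 2447.4 exceeds tier's upper bound 949, so this tier is dominated.
EOQ at $32.74 = 2605.2 (feasible in tier 2): TC = 45,700×$32.74 + (45,700/2605.2)×389 + (2605.2/2)×0.16×$32.74 = $1,509,865.32.
EOQ at $32.54 = 2613.2 < 11000, so use break Q=11000: TC = 45,700×$32.54 + (45,700/11000.0)×389 + (11000.0/2)×0.16×$32.54 = $1,517,329.32.
EOQ at $32.01 = 2634.8 < 26000, so use break Q=26000: TC = 45,700×$32.01 + (45,700/26000.0)×389 + (26000.0/2)×0.16×$32.01 = $1,530,121.54.
Lowest total cost among the candidates is at Q = 2605.2.

TC* ≈ $1,509,865.32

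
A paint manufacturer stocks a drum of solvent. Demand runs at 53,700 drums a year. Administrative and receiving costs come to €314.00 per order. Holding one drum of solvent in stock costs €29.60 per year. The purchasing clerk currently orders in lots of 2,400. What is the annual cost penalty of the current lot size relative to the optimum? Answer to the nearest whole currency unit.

EOQ = √(2DS/H) = √(2 × 53,700 × 314 / 29.6) ≈ 1067.39.
Cost at Q* = (D/Q*)S + (Q*/2)H = √(2DSH) ≈ €31,594.60.
Cost at Q = 2,400: (53,700/2,400)×314 + (2,400/2)×29.6 = €7,025.75 + €35,520.00 = €42,545.75.
Excess = €42,545.75 − €31,594.60 = €10,951.15.

Extra cost ≈ €10,951 per year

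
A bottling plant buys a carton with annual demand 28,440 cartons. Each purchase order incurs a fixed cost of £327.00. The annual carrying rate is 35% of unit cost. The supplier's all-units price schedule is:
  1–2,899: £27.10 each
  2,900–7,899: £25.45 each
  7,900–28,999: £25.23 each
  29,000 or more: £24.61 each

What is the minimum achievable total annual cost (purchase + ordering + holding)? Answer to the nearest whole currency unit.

Holding cost per unit per year at price C is H = 0.35·C.
For each price level, check whether its EOQ is feasible; otherwise the best quantity at that price is the breakpoint.
EOQ at £27.10 = 1400.3 (feasible in tier 1): TC = 28,440×£27.10 + (28,440/1400.3)×327 + (1400.3/2)×0.35×£27.10 = £784,006.27.
EOQ at £25.45 = 1445.0 < 2900, so use break Q=2900: TC = 28,440×£25.45 + (28,440/2900.0)×327 + (2900.0/2)×0.35×£25.45 = £739,920.73.
EOQ at £25.23 = 1451.3 < 7900, so use break Q=7900: TC = 28,440×£25.23 + (28,440/7900.0)×327 + (7900.0/2)×0.35×£25.23 = £753,598.88.
EOQ at £24.61 = 1469.5 < 29000, so use break Q=29000: TC = 28,440×£24.61 + (28,440/29000.0)×327 + (29000.0/2)×0.35×£24.61 = £825,124.84.
Lowest total cost among the candidates is at Q = 2900.0.

TC* ≈ £739,921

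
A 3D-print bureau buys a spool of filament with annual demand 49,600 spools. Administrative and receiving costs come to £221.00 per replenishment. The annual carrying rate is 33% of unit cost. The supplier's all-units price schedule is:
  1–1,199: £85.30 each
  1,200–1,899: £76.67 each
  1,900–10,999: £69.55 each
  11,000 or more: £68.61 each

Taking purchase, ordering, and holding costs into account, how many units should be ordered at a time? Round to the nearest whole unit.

Q* ≈ 1,900 spools

Holding cost per unit per year at price C is H = 0.33·C.
Candidates are each tier's EOQ (if it falls in that tier) and each price-break quantity.
EOQ at £85.30 = 882.5 (feasible in tier 1): TC = 49,600×£85.30 + (49,600/882.5)×221 + (882.5/2)×0.33×£85.30 = £4,255,721.82.
EOQ at £76.67 = 930.9 < 1200, so use break Q=1200: TC = 49,600×£76.67 + (49,600/1200.0)×221 + (1200.0/2)×0.33×£76.67 = £3,827,147.33.
EOQ at £69.55 = 977.3 < 1900, so use break Q=1900: TC = 49,600×£69.55 + (49,600/1900.0)×221 + (1900.0/2)×0.33×£69.55 = £3,477,253.19.
EOQ at £68.61 = 984.0 < 11000, so use break Q=11000: TC = 49,600×£68.61 + (49,600/11000.0)×221 + (11000.0/2)×0.33×£68.61 = £3,528,579.66.
Lowest total cost is £3,477,253.19 at Q = 1900.0.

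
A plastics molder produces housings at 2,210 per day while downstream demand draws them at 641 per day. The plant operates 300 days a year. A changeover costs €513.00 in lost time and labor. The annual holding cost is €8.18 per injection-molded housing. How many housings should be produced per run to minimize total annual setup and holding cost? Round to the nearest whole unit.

Q* ≈ 5,829 housings

Annual demand D = 641 × 300 = 192,300.
Production build-up factor (1 − d/p) = 1 − 641/2,210 = 0.7100.
Q* = √(2DS / (H(1 − d/p))) = √(2 × 192,300 × 513 / (8.18 × 0.7100)).
= √(197,299,800 / 5.8074) ≈ 5828.695.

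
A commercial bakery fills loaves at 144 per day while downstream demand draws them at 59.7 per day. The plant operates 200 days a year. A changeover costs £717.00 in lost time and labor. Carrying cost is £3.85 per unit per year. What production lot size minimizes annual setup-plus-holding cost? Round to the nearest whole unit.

Annual demand D = 59.7 × 200 = 11,940.
Production build-up factor (1 − d/p) = 1 − 59.7/144 = 0.5854.
Q* = √(2DS / (H(1 − d/p))) = √(2 × 11,940 × 717 / (3.85 × 0.5854)).
= √(17,121,960 / 2.2539) ≈ 2756.220.

Q* ≈ 2,756 loaves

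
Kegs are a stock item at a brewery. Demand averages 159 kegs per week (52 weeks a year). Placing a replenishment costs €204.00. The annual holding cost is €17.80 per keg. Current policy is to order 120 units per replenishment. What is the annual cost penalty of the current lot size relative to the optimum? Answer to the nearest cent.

Extra cost ≈ €7,374.70 per year

Annual demand D = 159 × 52 = 8,268.
EOQ = √(2DS/H) = √(2 × 8,268 × 204 / 17.8) ≈ 435.33.
Cost at Q* = (D/Q*)S + (Q*/2)H = √(2DSH) ≈ €7,748.90.
Cost at Q = 120: (8,268/120)×204 + (120/2)×17.8 = €14,055.60 + €1,068.00 = €15,123.60.
Excess = €15,123.60 − €7,748.90 = €7,374.70.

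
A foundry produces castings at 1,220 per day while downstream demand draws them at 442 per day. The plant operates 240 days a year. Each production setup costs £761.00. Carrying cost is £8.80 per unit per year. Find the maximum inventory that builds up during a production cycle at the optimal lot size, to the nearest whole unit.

Annual demand D = 442 × 240 = 106,080.
Production build-up factor (1 − d/p) = 1 − 442/1,220 = 0.6377.
Q* = √(2DS / (H(1 − d/p))) = √(2 × 106,080 × 761 / (8.8 × 0.6377)).
= √(161,453,760 / 5.6118) ≈ 5363.804.
Maximum inventory = Q*(1 − d/p) = 5363.804 × 0.6377 ≈ 3420.524.

I_max ≈ 3,421 castings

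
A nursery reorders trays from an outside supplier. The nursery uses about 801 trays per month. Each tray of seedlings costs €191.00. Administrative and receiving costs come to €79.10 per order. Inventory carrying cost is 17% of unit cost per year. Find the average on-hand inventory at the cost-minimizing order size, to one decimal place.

Average inventory ≈ 108.2 trays

Annual demand D = 801 × 12 = 9,612.
Holding cost H = 0.17 × €191.00 = €32.4700 per unit per year.
The optimal lot size = √(2DS/H) = √(2 × 9,612 × 79.1 / 32.47) ≈ 216.41.
Average inventory = Q*/2 ≈ 216.41 / 2 = 108.203.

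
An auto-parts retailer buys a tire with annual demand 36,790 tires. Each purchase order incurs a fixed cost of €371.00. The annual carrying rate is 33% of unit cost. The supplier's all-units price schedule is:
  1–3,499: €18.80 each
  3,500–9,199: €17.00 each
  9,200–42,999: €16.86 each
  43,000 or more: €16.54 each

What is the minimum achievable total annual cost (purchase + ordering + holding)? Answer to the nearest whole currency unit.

TC* ≈ €639,147

Holding cost per unit per year at price C is H = 0.33·C.
Evaluate total cost at each tier's feasible EOQ or, if the EOQ is below the tier, at the tier's minimum quantity.
EOQ at €18.80 = 2097.6 (feasible in tier 1): TC = 36,790×€18.80 + (36,790/2097.6)×371 + (2097.6/2)×0.33×€18.80 = €704,665.76.
EOQ at €17.00 = 2205.9 < 3500, so use break Q=3500: TC = 36,790×€17.00 + (36,790/3500.0)×371 + (3500.0/2)×0.33×€17.00 = €639,147.24.
EOQ at €16.86 = 2215.0 < 9200, so use break Q=9200: TC = 36,790×€16.86 + (36,790/9200.0)×371 + (9200.0/2)×0.33×€16.86 = €647,356.48.
EOQ at €16.54 = 2236.4 < 43000, so use break Q=43000: TC = 36,790×€16.54 + (36,790/43000.0)×371 + (43000.0/2)×0.33×€16.54 = €726,175.32.
Lowest total cost among the candidates is at Q = 3500.0.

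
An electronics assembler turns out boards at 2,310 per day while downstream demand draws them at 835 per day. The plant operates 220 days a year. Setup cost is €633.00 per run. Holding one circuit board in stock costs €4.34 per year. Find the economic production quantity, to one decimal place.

Q* ≈ 9,160.9 boards

Annual demand D = 835 × 220 = 183,700.
Production build-up factor (1 − d/p) = 1 − 835/2,310 = 0.6385.
Q* = √(2DS / (H(1 − d/p))) = √(2 × 183,700 × 633 / (4.34 × 0.6385)).
= √(232,564,200 / 2.7712) ≈ 9160.866.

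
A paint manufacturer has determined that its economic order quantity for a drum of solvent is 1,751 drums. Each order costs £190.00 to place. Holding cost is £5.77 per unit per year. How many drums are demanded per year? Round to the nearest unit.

D ≈ 46,555 drums per year

The basic EOQ model gives Q* = √(2DS/H); rearrange for the unknown.
From Q* = √(2DS/H): D = Q*²H / (2S) = 1,751² × 5.77 / (2 × 190) = 46554.805.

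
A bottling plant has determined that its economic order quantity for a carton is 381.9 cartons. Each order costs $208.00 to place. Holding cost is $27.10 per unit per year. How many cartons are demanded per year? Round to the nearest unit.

D ≈ 9,501 cartons per year

Invert the EOQ relation Q*² = 2DS/H.
From Q* = √(2DS/H): D = Q*²H / (2S) = 381.9² × 27.1 / (2 × 208) = 9501.130.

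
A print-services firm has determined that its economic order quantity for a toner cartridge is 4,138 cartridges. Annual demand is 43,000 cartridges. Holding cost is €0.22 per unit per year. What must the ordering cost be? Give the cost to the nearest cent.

The basic EOQ model gives Q* = √(2DS/H); rearrange for the unknown.
From Q* = √(2DS/H): S = Q*²H / (2D) = 4,138² × 0.22 / (2 × 43,000) = 43.8031.

S ≈ €43.80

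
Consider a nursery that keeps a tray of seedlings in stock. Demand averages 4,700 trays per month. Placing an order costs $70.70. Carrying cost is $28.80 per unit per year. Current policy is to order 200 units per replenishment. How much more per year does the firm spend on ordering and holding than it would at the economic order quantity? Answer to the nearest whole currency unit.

Extra cost ≈ $7,662 per year

Annual demand D = 4,700 × 12 = 56,400.
EOQ = √(2DS/H) = √(2 × 56,400 × 70.7 / 28.8) ≈ 526.22.
Cost at Q* = (D/Q*)S + (Q*/2)H = √(2DSH) ≈ $15,155.16.
Cost at Q = 200: (56,400/200)×70.7 + (200/2)×28.8 = $19,937.40 + $2,880.00 = $22,817.40.
Excess = $22,817.40 − $15,155.16 = $7,662.24.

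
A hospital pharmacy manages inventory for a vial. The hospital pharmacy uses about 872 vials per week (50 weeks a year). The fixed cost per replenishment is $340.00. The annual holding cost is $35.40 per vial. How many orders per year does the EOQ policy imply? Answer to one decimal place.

Annual demand D = 872 × 50 = 43,600.
EOQ = √(2DS/H) = √(2 × 43,600 × 340 / 35.4) ≈ 915.16.
Orders per year = D / Q* = 43,600 / 915.16 ≈ 47.642.

N ≈ 47.6 orders per year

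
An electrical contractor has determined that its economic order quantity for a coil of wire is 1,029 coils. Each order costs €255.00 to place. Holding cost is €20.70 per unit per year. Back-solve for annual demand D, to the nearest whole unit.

D ≈ 42,976 coils per year

Squaring Q* = √(2DS/H) gives Q*² = 2DS/H.
From Q* = √(2DS/H): D = Q*²H / (2S) = 1,029² × 20.7 / (2 × 255) = 42976.488.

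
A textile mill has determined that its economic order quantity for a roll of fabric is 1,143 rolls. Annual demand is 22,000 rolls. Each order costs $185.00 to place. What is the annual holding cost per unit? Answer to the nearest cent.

H ≈ $6.23

The basic EOQ model gives Q* = √(2DS/H); rearrange for the unknown.
From Q* = √(2DS/H): H = 2DS / Q*² = 2 × 22,000 × 185 / 1,143² = 6.2306.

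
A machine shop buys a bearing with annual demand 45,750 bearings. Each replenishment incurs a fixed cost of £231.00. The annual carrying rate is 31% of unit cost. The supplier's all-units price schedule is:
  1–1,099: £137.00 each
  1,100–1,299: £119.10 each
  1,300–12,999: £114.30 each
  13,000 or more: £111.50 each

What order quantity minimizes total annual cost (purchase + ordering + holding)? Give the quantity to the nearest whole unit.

Q* ≈ 1,300 bearings

Holding cost per unit per year at price C is H = 0.31·C.
Candidates are each tier's EOQ (if it falls in that tier) and each price-break quantity.
EOQ at £137.00 = 705.5 (feasible in tier 1): TC = 45,750×£137.00 + (45,750/705.5)×231 + (705.5/2)×0.31×£137.00 = £6,297,711.09.
EOQ at £119.10 = 756.6 < 1100, so use break Q=1100: TC = 45,750×£119.10 + (45,750/1100.0)×231 + (1100.0/2)×0.31×£119.10 = £5,478,739.05.
EOQ at £114.30 = 772.3 < 1300, so use break Q=1300: TC = 45,750×£114.30 + (45,750/1300.0)×231 + (1300.0/2)×0.31×£114.30 = £5,260,385.87.
EOQ at £111.50 = 782.0 < 13000, so use break Q=13000: TC = 45,750×£111.50 + (45,750/13000.0)×231 + (13000.0/2)×0.31×£111.50 = £5,326,610.44.
Lowest total cost is £5,260,385.87 at Q = 1300.0.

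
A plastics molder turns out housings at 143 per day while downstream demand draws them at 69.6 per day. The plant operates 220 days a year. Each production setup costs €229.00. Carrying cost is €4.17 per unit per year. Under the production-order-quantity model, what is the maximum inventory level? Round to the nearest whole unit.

Annual demand D = 69.6 × 220 = 15,312.
Production build-up factor (1 − d/p) = 1 − 69.6/143 = 0.5133.
Q* = √(2DS / (H(1 − d/p))) = √(2 × 15,312 × 229 / (4.17 × 0.5133)).
= √(7,012,896 / 2.1404) ≈ 1810.092.
Maximum inventory = Q*(1 − d/p) = 1810.092 × 0.5133 ≈ 929.096.

I_max ≈ 929 housings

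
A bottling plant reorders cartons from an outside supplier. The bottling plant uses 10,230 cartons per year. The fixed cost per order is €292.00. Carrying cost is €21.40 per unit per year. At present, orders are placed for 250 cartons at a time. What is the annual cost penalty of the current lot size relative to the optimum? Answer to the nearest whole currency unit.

EOQ = √(2DS/H) = √(2 × 10,230 × 292 / 21.4) ≈ 528.37.
Cost at Q* = (D/Q*)S + (Q*/2)H = √(2DSH) ≈ €11,307.10.
Cost at Q = 250: (10,230/250)×292 + (250/2)×21.4 = €11,948.64 + €2,675.00 = €14,623.64.
Excess = €14,623.64 − €11,307.10 = €3,316.54.

Extra cost ≈ €3,317 per year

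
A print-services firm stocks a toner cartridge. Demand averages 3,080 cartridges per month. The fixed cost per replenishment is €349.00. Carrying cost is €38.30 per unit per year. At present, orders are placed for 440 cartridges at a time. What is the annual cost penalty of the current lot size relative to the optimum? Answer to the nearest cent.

Annual demand D = 3,080 × 12 = 36,960.
EOQ = √(2DS/H) = √(2 × 36,960 × 349 / 38.3) ≈ 820.72.
Cost at Q* = (D/Q*)S + (Q*/2)H = √(2DSH) ≈ €31,433.52.
Cost at Q = 440: (36,960/440)×349 + (440/2)×38.3 = €29,316.00 + €8,426.00 = €37,742.00.
Excess = €37,742.00 − €31,433.52 = €6,308.48.

Extra cost ≈ €6,308.48 per year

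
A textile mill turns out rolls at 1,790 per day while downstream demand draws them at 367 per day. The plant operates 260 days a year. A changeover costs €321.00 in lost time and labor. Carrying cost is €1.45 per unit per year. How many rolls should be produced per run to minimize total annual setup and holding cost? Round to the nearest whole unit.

Q* ≈ 7,290 rolls

Annual demand D = 367 × 260 = 95,420.
Production build-up factor (1 − d/p) = 1 − 367/1,790 = 0.7950.
Q* = √(2DS / (H(1 − d/p))) = √(2 × 95,420 × 321 / (1.45 × 0.7950)).
= √(61,259,640 / 1.1527) ≈ 7289.996.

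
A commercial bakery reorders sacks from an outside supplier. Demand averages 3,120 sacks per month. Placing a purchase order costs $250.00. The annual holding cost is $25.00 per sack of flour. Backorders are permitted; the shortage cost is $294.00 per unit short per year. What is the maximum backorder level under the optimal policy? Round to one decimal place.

S* ≈ 70.6 sacks

Annual demand D = 3,120 × 12 = 37,440.
With planned backorders, Q* = √(2DS/H) · √((H+B)/B).
√(2DS/H) = √(2 × 37,440 × 250 / 25) = 865.332.
√((H+B)/B) = √((25+294)/294) = 1.0416.
Q* ≈ 901.373.
S* = Q* · H/(H+B) = 901.373 × 25/319 ≈ 70.641.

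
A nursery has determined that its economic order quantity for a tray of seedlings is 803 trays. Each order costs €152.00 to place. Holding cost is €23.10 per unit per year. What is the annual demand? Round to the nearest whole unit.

Squaring Q* = √(2DS/H) gives Q*² = 2DS/H.
From Q* = √(2DS/H): D = Q*²H / (2S) = 803² × 23.1 / (2 × 152) = 48997.000.

D ≈ 48,997 trays per year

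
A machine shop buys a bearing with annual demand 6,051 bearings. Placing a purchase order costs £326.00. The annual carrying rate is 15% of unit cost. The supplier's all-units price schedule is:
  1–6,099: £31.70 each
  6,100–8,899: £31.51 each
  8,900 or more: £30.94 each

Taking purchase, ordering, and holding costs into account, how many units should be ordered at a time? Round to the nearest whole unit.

Q* ≈ 911 bearings

Holding cost per unit per year at price C is H = 0.15·C.
For each price level, check whether its EOQ is feasible; otherwise the best quantity at that price is the breakpoint.
EOQ at £31.70 = 910.9 (feasible in tier 1): TC = 6,051×£31.70 + (6,051/910.9)×326 + (910.9/2)×0.15×£31.70 = £196,147.94.
EOQ at £31.51 = 913.6 < 6100, so use break Q=6100: TC = 6,051×£31.51 + (6,051/6100.0)×326 + (6100.0/2)×0.15×£31.51 = £205,406.22.
EOQ at £30.94 = 922.0 < 8900, so use break Q=8900: TC = 6,051×£30.94 + (6,051/8900.0)×326 + (8900.0/2)×0.15×£30.94 = £208,092.03.
Lowest total cost is £196,147.94 at Q = 910.9.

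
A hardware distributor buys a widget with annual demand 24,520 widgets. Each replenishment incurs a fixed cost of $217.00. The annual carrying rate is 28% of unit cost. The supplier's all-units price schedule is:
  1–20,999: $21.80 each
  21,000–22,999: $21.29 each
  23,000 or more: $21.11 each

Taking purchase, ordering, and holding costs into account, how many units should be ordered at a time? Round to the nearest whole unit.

Holding cost per unit per year at price C is H = 0.28·C.
For each price level, check whether its EOQ is feasible; otherwise the best quantity at that price is the breakpoint.
EOQ at $21.80 = 1320.4 (feasible in tier 1): TC = 24,520×$21.80 + (24,520/1320.4)×217 + (1320.4/2)×0.28×$21.80 = $542,595.58.
EOQ at $21.29 = 1336.1 < 21000, so use break Q=21000: TC = 24,520×$21.29 + (24,520/21000.0)×217 + (21000.0/2)×0.28×$21.29 = $584,876.77.
EOQ at $21.11 = 1341.8 < 23000, so use break Q=23000: TC = 24,520×$21.11 + (24,520/23000.0)×217 + (23000.0/2)×0.28×$21.11 = $585,822.74.
Lowest total cost is $542,595.58 at Q = 1320.4.

Q* ≈ 1,320 widgets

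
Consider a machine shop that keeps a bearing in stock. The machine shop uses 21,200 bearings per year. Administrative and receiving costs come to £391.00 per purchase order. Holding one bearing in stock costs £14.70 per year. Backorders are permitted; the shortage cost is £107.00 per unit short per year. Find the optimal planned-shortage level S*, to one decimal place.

S* ≈ 136.8 bearings

With planned backorders, Q* = √(2DS/H) · √((H+B)/B).
√(2DS/H) = √(2 × 21,200 × 391 / 14.7) = 1061.971.
√((H+B)/B) = √((14.7+107)/107) = 1.0665.
Q* ≈ 1132.573.
S* = Q* · H/(H+B) = 1132.573 × 14.7/121.7 ≈ 136.802.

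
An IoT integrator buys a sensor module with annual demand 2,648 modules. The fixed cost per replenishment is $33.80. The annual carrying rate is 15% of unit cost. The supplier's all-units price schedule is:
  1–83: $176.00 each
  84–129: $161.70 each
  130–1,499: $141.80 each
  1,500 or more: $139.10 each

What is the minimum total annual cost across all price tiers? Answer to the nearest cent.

TC* ≈ $377,557.43

Holding cost per unit per year at price C is H = 0.15·C.
Candidates are each tier's EOQ (if it falls in that tier) and each price-break quantity.
EOQ at $176.00 = 82.3 (feasible in tier 1): TC = 2,648×$176.00 + (2,648/82.3)×33.8 + (82.3/2)×0.15×$176.00 = $468,221.87.
EOQ at $161.70 = 85.9 (feasible in tier 2): TC = 2,648×$161.70 + (2,648/85.9)×33.8 + (85.9/2)×0.15×$161.70 = $430,265.29.
EOQ at $141.80 = 91.7 < 130, so use break Q=130: TC = 2,648×$141.80 + (2,648/130.0)×33.8 + (130.0/2)×0.15×$141.80 = $377,557.43.
EOQ at $139.10 = 92.6 < 1500, so use break Q=1500: TC = 2,648×$139.10 + (2,648/1500.0)×33.8 + (1500.0/2)×0.15×$139.10 = $384,045.22.
Lowest total cost among the candidates is at Q = 130.0.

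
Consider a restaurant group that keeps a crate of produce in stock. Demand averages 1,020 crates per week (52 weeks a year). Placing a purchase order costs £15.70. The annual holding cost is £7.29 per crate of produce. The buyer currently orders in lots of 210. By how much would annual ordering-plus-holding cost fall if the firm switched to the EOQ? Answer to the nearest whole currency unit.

Extra cost ≈ £1,246 per year

Annual demand D = 1,020 × 52 = 53,040.
EOQ = √(2DS/H) = √(2 × 53,040 × 15.7 / 7.29) ≈ 477.97.
Cost at Q* = (D/Q*)S + (Q*/2)H = √(2DSH) ≈ £3,484.42.
Cost at Q = 210: (53,040/210)×15.7 + (210/2)×7.29 = £3,965.37 + £765.45 = £4,730.82.
Excess = £4,730.82 − £3,484.42 = £1,246.40.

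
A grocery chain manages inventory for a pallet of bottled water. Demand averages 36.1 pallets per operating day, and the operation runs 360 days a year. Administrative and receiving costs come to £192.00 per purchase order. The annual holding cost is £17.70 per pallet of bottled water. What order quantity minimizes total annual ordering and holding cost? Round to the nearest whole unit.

Q* ≈ 531 pallets

Annual demand D = 36.1 × 360 = 12,996.
EOQ = √(2DS / H) = √(2 × 12,996 × 192 / 17.7).
= √(4,990,464 / 17.7) = √281,947.1186 ≈ 530.987.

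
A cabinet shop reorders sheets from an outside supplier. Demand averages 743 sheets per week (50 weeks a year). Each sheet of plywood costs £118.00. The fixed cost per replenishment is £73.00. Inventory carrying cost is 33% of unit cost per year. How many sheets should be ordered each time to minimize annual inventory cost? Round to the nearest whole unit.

Q* ≈ 373 sheets

Annual demand D = 743 × 50 = 37,150.
Holding cost H = 0.33 × £118.00 = £38.9400 per unit per year.
EOQ = √(2DS / H) = √(2 × 37,150 × 73 / 38.94).
= √(5,423,900 / 38.94) = √139,288.6492 ≈ 373.214.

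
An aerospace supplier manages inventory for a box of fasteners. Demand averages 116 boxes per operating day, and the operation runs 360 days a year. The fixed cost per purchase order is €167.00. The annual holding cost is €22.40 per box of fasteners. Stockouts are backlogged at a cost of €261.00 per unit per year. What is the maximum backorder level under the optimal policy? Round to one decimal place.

Annual demand D = 116 × 360 = 41,760.
With planned backorders, Q* = √(2DS/H) · √((H+B)/B).
√(2DS/H) = √(2 × 41,760 × 167 / 22.4) = 789.095.
√((H+B)/B) = √((22.4+261)/261) = 1.0420.
Q* ≈ 822.260.
S* = Q* · H/(H+B) = 822.260 × 22.4/283.4 ≈ 64.992.

S* ≈ 65.0 boxes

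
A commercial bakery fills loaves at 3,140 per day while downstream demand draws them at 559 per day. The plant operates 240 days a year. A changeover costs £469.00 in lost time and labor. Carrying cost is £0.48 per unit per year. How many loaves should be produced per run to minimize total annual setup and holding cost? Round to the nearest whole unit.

Annual demand D = 559 × 240 = 134,160.
Production build-up factor (1 − d/p) = 1 − 559/3,140 = 0.8220.
Q* = √(2DS / (H(1 − d/p))) = √(2 × 134,160 × 469 / (0.48 × 0.8220)).
= √(125,842,080 / 0.3945) ≈ 17859.247.

Q* ≈ 17,859 loaves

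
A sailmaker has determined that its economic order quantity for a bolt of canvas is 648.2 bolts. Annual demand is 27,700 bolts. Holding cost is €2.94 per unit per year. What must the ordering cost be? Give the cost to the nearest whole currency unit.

S ≈ €22

The basic EOQ model gives Q* = √(2DS/H); rearrange for the unknown.
From Q* = √(2DS/H): S = Q*²H / (2D) = 648.2² × 2.94 / (2 × 27,700) = 22.2975.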